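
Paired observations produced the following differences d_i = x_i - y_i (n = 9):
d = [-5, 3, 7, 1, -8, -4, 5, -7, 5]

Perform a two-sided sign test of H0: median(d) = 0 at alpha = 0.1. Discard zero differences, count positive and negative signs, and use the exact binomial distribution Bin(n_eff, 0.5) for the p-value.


Step 1: Discard zero differences. Original n = 9; n_eff = number of nonzero differences = 9.
Nonzero differences (with sign): -5, +3, +7, +1, -8, -4, +5, -7, +5
Step 2: Count signs: positive = 5, negative = 4.
Step 3: Under H0: P(positive) = 0.5, so the number of positives S ~ Bin(9, 0.5).
Step 4: Two-sided exact p-value = sum of Bin(9,0.5) probabilities at or below the observed probability = 1.000000.
Step 5: alpha = 0.1. fail to reject H0.

n_eff = 9, pos = 5, neg = 4, p = 1.000000, fail to reject H0.


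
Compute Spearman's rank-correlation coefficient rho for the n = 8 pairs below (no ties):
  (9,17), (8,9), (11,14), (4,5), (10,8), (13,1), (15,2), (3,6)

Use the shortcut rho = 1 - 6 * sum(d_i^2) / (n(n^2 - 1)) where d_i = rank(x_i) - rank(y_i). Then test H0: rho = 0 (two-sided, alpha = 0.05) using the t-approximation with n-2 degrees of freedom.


Step 1: Rank x and y separately (midranks; no ties here).
rank(x): 9->4, 8->3, 11->6, 4->2, 10->5, 13->7, 15->8, 3->1
rank(y): 17->8, 9->6, 14->7, 5->3, 8->5, 1->1, 2->2, 6->4
Step 2: d_i = R_x(i) - R_y(i); compute d_i^2.
  (4-8)^2=16, (3-6)^2=9, (6-7)^2=1, (2-3)^2=1, (5-5)^2=0, (7-1)^2=36, (8-2)^2=36, (1-4)^2=9
sum(d^2) = 108.
Step 3: rho = 1 - 6*108 / (8*(8^2 - 1)) = 1 - 648/504 = -0.285714.
Step 4: Under H0, t = rho * sqrt((n-2)/(1-rho^2)) = -0.7303 ~ t(6).
Step 5: Two-sided p-value from the t-distribution with 6 df = 0.492726.
Step 6: alpha = 0.05. fail to reject H0.

rho = -0.2857, p = 0.492726, fail to reject H0 at alpha = 0.05.


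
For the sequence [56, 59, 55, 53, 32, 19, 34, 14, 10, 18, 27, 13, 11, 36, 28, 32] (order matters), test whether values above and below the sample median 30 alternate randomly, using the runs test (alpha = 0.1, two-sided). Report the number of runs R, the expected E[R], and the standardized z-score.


Step 1: Compute median = 30; label A = above, B = below.
Labels in order: AAAAABABBBBBBABA  (n_A = 8, n_B = 8)
Step 2: Count runs R = 7.
Step 3: Under H0 (random ordering), E[R] = 2*n_A*n_B/(n_A+n_B) + 1 = 2*8*8/16 + 1 = 9.0000.
        Var[R] = 2*n_A*n_B*(2*n_A*n_B - n_A - n_B) / ((n_A+n_B)^2 * (n_A+n_B-1)) = 14336/3840 = 3.7333.
        SD[R] = 1.9322.
Step 4: Continuity-corrected z = (R + 0.5 - E[R]) / SD[R] = (7 + 0.5 - 9.0000) / 1.9322 = -0.7763.
Step 5: Two-sided p-value via normal approximation = 2*(1 - Phi(|z|)) = 0.437558.
Step 6: alpha = 0.1. fail to reject H0.

R = 7, z = -0.7763, p = 0.437558, fail to reject H0.


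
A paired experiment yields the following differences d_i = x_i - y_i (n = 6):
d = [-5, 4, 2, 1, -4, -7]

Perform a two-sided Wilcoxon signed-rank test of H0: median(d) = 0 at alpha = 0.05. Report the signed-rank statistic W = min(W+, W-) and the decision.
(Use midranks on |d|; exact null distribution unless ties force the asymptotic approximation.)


Step 1: Drop any zero differences (none here) and take |d_i|.
|d| = [5, 4, 2, 1, 4, 7]
Step 2: Midrank |d_i| (ties get averaged ranks).
ranks: |5|->5, |4|->3.5, |2|->2, |1|->1, |4|->3.5, |7|->6
Step 3: Attach original signs; sum ranks with positive sign and with negative sign.
W+ = 3.5 + 2 + 1 = 6.5
W- = 5 + 3.5 + 6 = 14.5
(Check: W+ + W- = 21 should equal n(n+1)/2 = 21.)
Step 4: Test statistic W = min(W+, W-) = 6.5.
Step 5: Ties in |d|, so use the tie-corrected normal approximation.
        E[W] = n(n+1)/4 = 6*7/4 = 10.5.
        Tie groups: |d|=4 (t=2); sum(t^3 - t) = 6.
        Var[W] = n(n+1)(2n+1)/24 - sum(t^3-t)/48 = 546/24 - 6/48 = 22.625.
        z = (W - E[W]) / sqrt(Var[W]) = (6.5 - 10.5) / 4.7566 = -0.8409.
        Two-sided p = 2*Phi(z) = 0.400381.
Step 6: alpha = 0.05. fail to reject H0.

W+ = 6.5, W- = 14.5, W = min = 6.5, p = 0.400381, fail to reject H0.


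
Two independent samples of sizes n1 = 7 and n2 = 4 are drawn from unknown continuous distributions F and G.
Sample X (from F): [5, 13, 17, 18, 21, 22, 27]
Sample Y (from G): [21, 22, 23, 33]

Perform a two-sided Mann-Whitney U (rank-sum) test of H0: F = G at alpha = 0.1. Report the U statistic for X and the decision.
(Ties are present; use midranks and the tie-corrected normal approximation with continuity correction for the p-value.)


Step 1: Combine and sort all 11 observations; assign midranks.
sorted (value, group): (5,X), (13,X), (17,X), (18,X), (21,X), (21,Y), (22,X), (22,Y), (23,Y), (27,X), (33,Y)
ranks: 5->1, 13->2, 17->3, 18->4, 21->5.5, 21->5.5, 22->7.5, 22->7.5, 23->9, 27->10, 33->11
Step 2: Rank sum for X: R1 = 1 + 2 + 3 + 4 + 5.5 + 7.5 + 10 = 33.
Step 3: U_X = R1 - n1(n1+1)/2 = 33 - 7*8/2 = 33 - 28 = 5.
       U_Y = n1*n2 - U_X = 28 - 5 = 23.
Step 4: Ties are present, so use the tie-corrected normal approximation (with continuity correction) for the p-value.
Step 5: p-value = 0.106592; compare to alpha = 0.1. fail to reject H0.

U_X = 5, p = 0.106592, fail to reject H0 at alpha = 0.1.


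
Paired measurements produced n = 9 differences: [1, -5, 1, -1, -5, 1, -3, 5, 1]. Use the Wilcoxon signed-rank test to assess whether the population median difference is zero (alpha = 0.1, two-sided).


Step 1: Drop any zero differences (none here) and take |d_i|.
|d| = [1, 5, 1, 1, 5, 1, 3, 5, 1]
Step 2: Midrank |d_i| (ties get averaged ranks).
ranks: |1|->3, |5|->8, |1|->3, |1|->3, |5|->8, |1|->3, |3|->6, |5|->8, |1|->3
Step 3: Attach original signs; sum ranks with positive sign and with negative sign.
W+ = 3 + 3 + 3 + 8 + 3 = 20
W- = 8 + 3 + 8 + 6 = 25
(Check: W+ + W- = 45 should equal n(n+1)/2 = 45.)
Step 4: Test statistic W = min(W+, W-) = 20.
Step 5: Ties in |d|, so use the tie-corrected normal approximation.
        E[W] = n(n+1)/4 = 9*10/4 = 22.5.
        Tie groups: |d|=1 (t=5), |d|=5 (t=3); sum(t^3 - t) = 144.
        Var[W] = n(n+1)(2n+1)/24 - sum(t^3-t)/48 = 1710/24 - 144/48 = 68.25.
        z = (W - E[W]) / sqrt(Var[W]) = (20 - 22.5) / 8.2614 = -0.3026.
        Two-sided p = 2*Phi(z) = 0.762184.
Step 6: alpha = 0.1. fail to reject H0.

W+ = 20, W- = 25, W = min = 20, p = 0.762184, fail to reject H0.


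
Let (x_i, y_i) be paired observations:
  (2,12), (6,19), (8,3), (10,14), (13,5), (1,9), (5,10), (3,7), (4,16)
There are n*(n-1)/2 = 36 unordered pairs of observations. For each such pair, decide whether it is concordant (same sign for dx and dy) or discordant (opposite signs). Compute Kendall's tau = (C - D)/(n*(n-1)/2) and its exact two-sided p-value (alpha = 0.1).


Step 1: Enumerate the 36 unordered pairs (i,j) with i<j and classify each by sign(x_j-x_i) * sign(y_j-y_i).
  (1,2):dx=+4,dy=+7->C; (1,3):dx=+6,dy=-9->D; (1,4):dx=+8,dy=+2->C; (1,5):dx=+11,dy=-7->D
  (1,6):dx=-1,dy=-3->C; (1,7):dx=+3,dy=-2->D; (1,8):dx=+1,dy=-5->D; (1,9):dx=+2,dy=+4->C
  (2,3):dx=+2,dy=-16->D; (2,4):dx=+4,dy=-5->D; (2,5):dx=+7,dy=-14->D; (2,6):dx=-5,dy=-10->C
  (2,7):dx=-1,dy=-9->C; (2,8):dx=-3,dy=-12->C; (2,9):dx=-2,dy=-3->C; (3,4):dx=+2,dy=+11->C
  (3,5):dx=+5,dy=+2->C; (3,6):dx=-7,dy=+6->D; (3,7):dx=-3,dy=+7->D; (3,8):dx=-5,dy=+4->D
  (3,9):dx=-4,dy=+13->D; (4,5):dx=+3,dy=-9->D; (4,6):dx=-9,dy=-5->C; (4,7):dx=-5,dy=-4->C
  (4,8):dx=-7,dy=-7->C; (4,9):dx=-6,dy=+2->D; (5,6):dx=-12,dy=+4->D; (5,7):dx=-8,dy=+5->D
  (5,8):dx=-10,dy=+2->D; (5,9):dx=-9,dy=+11->D; (6,7):dx=+4,dy=+1->C; (6,8):dx=+2,dy=-2->D
  (6,9):dx=+3,dy=+7->C; (7,8):dx=-2,dy=-3->C; (7,9):dx=-1,dy=+6->D; (8,9):dx=+1,dy=+9->C
Step 2: C = 17, D = 19, total pairs = 36.
Step 3: tau = (C - D)/(n(n-1)/2) = (17 - 19)/36 = -0.055556.
Step 4: Exact two-sided p-value (enumerate n! = 362880 permutations of y under H0): p = 0.919455.
Step 5: alpha = 0.1. fail to reject H0.

tau_b = -0.0556 (C=17, D=19), p = 0.919455, fail to reject H0.


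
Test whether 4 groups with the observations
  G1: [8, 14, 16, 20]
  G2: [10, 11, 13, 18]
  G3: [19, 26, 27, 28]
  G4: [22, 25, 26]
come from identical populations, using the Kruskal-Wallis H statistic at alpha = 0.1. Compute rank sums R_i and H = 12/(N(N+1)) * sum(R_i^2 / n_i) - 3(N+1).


Step 1: Combine all N = 15 observations and assign midranks.
sorted (value, group, rank): (8,G1,1), (10,G2,2), (11,G2,3), (13,G2,4), (14,G1,5), (16,G1,6), (18,G2,7), (19,G3,8), (20,G1,9), (22,G4,10), (25,G4,11), (26,G3,12.5), (26,G4,12.5), (27,G3,14), (28,G3,15)
Step 2: Sum ranks within each group.
R_1 = 21 (n_1 = 4)
R_2 = 16 (n_2 = 4)
R_3 = 49.5 (n_3 = 4)
R_4 = 33.5 (n_4 = 3)
Step 3: H = 12/(N(N+1)) * sum(R_i^2/n_i) - 3(N+1)
     = 12/(15*16) * (21^2/4 + 16^2/4 + 49.5^2/4 + 33.5^2/3) - 3*16
     = 0.050000 * 1160.9 - 48
     = 10.044792.
Step 4: Ties present; correction factor C = 1 - 6/(15^3 - 15) = 0.998214. Corrected H = 10.044792 / 0.998214 = 10.062761.
Step 5: Under H0, H ~ chi^2(3); p-value = 0.018040.
Step 6: alpha = 0.1. reject H0.

H = 10.0628, df = 3, p = 0.018040, reject H0.


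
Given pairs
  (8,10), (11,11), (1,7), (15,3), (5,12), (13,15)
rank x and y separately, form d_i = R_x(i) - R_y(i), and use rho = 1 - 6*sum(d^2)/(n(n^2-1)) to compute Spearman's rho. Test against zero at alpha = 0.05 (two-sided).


Step 1: Rank x and y separately (midranks; no ties here).
rank(x): 8->3, 11->4, 1->1, 15->6, 5->2, 13->5
rank(y): 10->3, 11->4, 7->2, 3->1, 12->5, 15->6
Step 2: d_i = R_x(i) - R_y(i); compute d_i^2.
  (3-3)^2=0, (4-4)^2=0, (1-2)^2=1, (6-1)^2=25, (2-5)^2=9, (5-6)^2=1
sum(d^2) = 36.
Step 3: rho = 1 - 6*36 / (6*(6^2 - 1)) = 1 - 216/210 = -0.028571.
Step 4: Under H0, t = rho * sqrt((n-2)/(1-rho^2)) = -0.0572 ~ t(4).
Step 5: Two-sided p-value from the t-distribution with 4 df = 0.957155.
Step 6: alpha = 0.05. fail to reject H0.

rho = -0.0286, p = 0.957155, fail to reject H0 at alpha = 0.05.


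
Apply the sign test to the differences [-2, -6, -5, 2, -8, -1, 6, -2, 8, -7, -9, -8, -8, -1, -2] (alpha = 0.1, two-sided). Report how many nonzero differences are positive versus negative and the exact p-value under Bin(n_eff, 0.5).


Step 1: Discard zero differences. Original n = 15; n_eff = number of nonzero differences = 15.
Nonzero differences (with sign): -2, -6, -5, +2, -8, -1, +6, -2, +8, -7, -9, -8, -8, -1, -2
Step 2: Count signs: positive = 3, negative = 12.
Step 3: Under H0: P(positive) = 0.5, so the number of positives S ~ Bin(15, 0.5).
Step 4: Two-sided exact p-value = sum of Bin(15,0.5) probabilities at or below the observed probability = 0.035156.
Step 5: alpha = 0.1. reject H0.

n_eff = 15, pos = 3, neg = 12, p = 0.035156, reject H0.


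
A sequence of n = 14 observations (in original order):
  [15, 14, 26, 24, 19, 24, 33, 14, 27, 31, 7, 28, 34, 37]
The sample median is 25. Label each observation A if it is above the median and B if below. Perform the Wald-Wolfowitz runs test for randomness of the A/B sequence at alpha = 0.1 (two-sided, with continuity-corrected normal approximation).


Step 1: Compute median = 25; label A = above, B = below.
Labels in order: BBABBBABAABAAA  (n_A = 7, n_B = 7)
Step 2: Count runs R = 8.
Step 3: Under H0 (random ordering), E[R] = 2*n_A*n_B/(n_A+n_B) + 1 = 2*7*7/14 + 1 = 8.0000.
        Var[R] = 2*n_A*n_B*(2*n_A*n_B - n_A - n_B) / ((n_A+n_B)^2 * (n_A+n_B-1)) = 8232/2548 = 3.2308.
        SD[R] = 1.7974.
Step 4: R = E[R], so z = 0 with no continuity correction.
Step 5: Two-sided p-value via normal approximation = 2*(1 - Phi(|z|)) = 1.000000.
Step 6: alpha = 0.1. fail to reject H0.

R = 8, z = 0.0000, p = 1.000000, fail to reject H0.


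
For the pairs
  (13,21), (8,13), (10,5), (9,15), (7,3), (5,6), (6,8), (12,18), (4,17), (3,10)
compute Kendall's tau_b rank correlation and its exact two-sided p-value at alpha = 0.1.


Step 1: Enumerate the 45 unordered pairs (i,j) with i<j and classify each by sign(x_j-x_i) * sign(y_j-y_i).
  (1,2):dx=-5,dy=-8->C; (1,3):dx=-3,dy=-16->C; (1,4):dx=-4,dy=-6->C; (1,5):dx=-6,dy=-18->C
  (1,6):dx=-8,dy=-15->C; (1,7):dx=-7,dy=-13->C; (1,8):dx=-1,dy=-3->C; (1,9):dx=-9,dy=-4->C
  (1,10):dx=-10,dy=-11->C; (2,3):dx=+2,dy=-8->D; (2,4):dx=+1,dy=+2->C; (2,5):dx=-1,dy=-10->C
  (2,6):dx=-3,dy=-7->C; (2,7):dx=-2,dy=-5->C; (2,8):dx=+4,dy=+5->C; (2,9):dx=-4,dy=+4->D
  (2,10):dx=-5,dy=-3->C; (3,4):dx=-1,dy=+10->D; (3,5):dx=-3,dy=-2->C; (3,6):dx=-5,dy=+1->D
  (3,7):dx=-4,dy=+3->D; (3,8):dx=+2,dy=+13->C; (3,9):dx=-6,dy=+12->D; (3,10):dx=-7,dy=+5->D
  (4,5):dx=-2,dy=-12->C; (4,6):dx=-4,dy=-9->C; (4,7):dx=-3,dy=-7->C; (4,8):dx=+3,dy=+3->C
  (4,9):dx=-5,dy=+2->D; (4,10):dx=-6,dy=-5->C; (5,6):dx=-2,dy=+3->D; (5,7):dx=-1,dy=+5->D
  (5,8):dx=+5,dy=+15->C; (5,9):dx=-3,dy=+14->D; (5,10):dx=-4,dy=+7->D; (6,7):dx=+1,dy=+2->C
  (6,8):dx=+7,dy=+12->C; (6,9):dx=-1,dy=+11->D; (6,10):dx=-2,dy=+4->D; (7,8):dx=+6,dy=+10->C
  (7,9):dx=-2,dy=+9->D; (7,10):dx=-3,dy=+2->D; (8,9):dx=-8,dy=-1->C; (8,10):dx=-9,dy=-8->C
  (9,10):dx=-1,dy=-7->C
Step 2: C = 29, D = 16, total pairs = 45.
Step 3: tau = (C - D)/(n(n-1)/2) = (29 - 16)/45 = 0.288889.
Step 4: Exact two-sided p-value (enumerate n! = 3628800 permutations of y under H0): p = 0.291248.
Step 5: alpha = 0.1. fail to reject H0.

tau_b = 0.2889 (C=29, D=16), p = 0.291248, fail to reject H0.


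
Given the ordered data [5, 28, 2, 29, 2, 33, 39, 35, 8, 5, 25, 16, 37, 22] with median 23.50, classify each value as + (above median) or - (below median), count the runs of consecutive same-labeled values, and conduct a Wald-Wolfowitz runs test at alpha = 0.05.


Step 1: Compute median = 23.50; label A = above, B = below.
Labels in order: BABABAAABBABAB  (n_A = 7, n_B = 7)
Step 2: Count runs R = 11.
Step 3: Under H0 (random ordering), E[R] = 2*n_A*n_B/(n_A+n_B) + 1 = 2*7*7/14 + 1 = 8.0000.
        Var[R] = 2*n_A*n_B*(2*n_A*n_B - n_A - n_B) / ((n_A+n_B)^2 * (n_A+n_B-1)) = 8232/2548 = 3.2308.
        SD[R] = 1.7974.
Step 4: Continuity-corrected z = (R - 0.5 - E[R]) / SD[R] = (11 - 0.5 - 8.0000) / 1.7974 = 1.3909.
Step 5: Two-sided p-value via normal approximation = 2*(1 - Phi(|z|)) = 0.164264.
Step 6: alpha = 0.05. fail to reject H0.

R = 11, z = 1.3909, p = 0.164264, fail to reject H0.


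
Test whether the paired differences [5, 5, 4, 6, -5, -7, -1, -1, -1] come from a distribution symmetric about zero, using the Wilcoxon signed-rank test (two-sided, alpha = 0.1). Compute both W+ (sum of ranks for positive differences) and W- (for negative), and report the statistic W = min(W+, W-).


Step 1: Drop any zero differences (none here) and take |d_i|.
|d| = [5, 5, 4, 6, 5, 7, 1, 1, 1]
Step 2: Midrank |d_i| (ties get averaged ranks).
ranks: |5|->6, |5|->6, |4|->4, |6|->8, |5|->6, |7|->9, |1|->2, |1|->2, |1|->2
Step 3: Attach original signs; sum ranks with positive sign and with negative sign.
W+ = 6 + 6 + 4 + 8 = 24
W- = 6 + 9 + 2 + 2 + 2 = 21
(Check: W+ + W- = 45 should equal n(n+1)/2 = 45.)
Step 4: Test statistic W = min(W+, W-) = 21.
Step 5: Ties in |d|, so use the tie-corrected normal approximation.
        E[W] = n(n+1)/4 = 9*10/4 = 22.5.
        Tie groups: |d|=1 (t=3), |d|=5 (t=3); sum(t^3 - t) = 48.
        Var[W] = n(n+1)(2n+1)/24 - sum(t^3-t)/48 = 1710/24 - 48/48 = 70.25.
        z = (W - E[W]) / sqrt(Var[W]) = (21 - 22.5) / 8.3815 = -0.1790.
        Two-sided p = 2*Phi(z) = 0.857965.
Step 6: alpha = 0.1. fail to reject H0.

W+ = 24, W- = 21, W = min = 21, p = 0.857965, fail to reject H0.


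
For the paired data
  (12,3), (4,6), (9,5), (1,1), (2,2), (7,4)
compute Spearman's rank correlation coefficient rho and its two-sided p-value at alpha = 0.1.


Step 1: Rank x and y separately (midranks; no ties here).
rank(x): 12->6, 4->3, 9->5, 1->1, 2->2, 7->4
rank(y): 3->3, 6->6, 5->5, 1->1, 2->2, 4->4
Step 2: d_i = R_x(i) - R_y(i); compute d_i^2.
  (6-3)^2=9, (3-6)^2=9, (5-5)^2=0, (1-1)^2=0, (2-2)^2=0, (4-4)^2=0
sum(d^2) = 18.
Step 3: rho = 1 - 6*18 / (6*(6^2 - 1)) = 1 - 108/210 = 0.485714.
Step 4: Under H0, t = rho * sqrt((n-2)/(1-rho^2)) = 1.1113 ~ t(4).
Step 5: Two-sided p-value from the t-distribution with 4 df = 0.328723.
Step 6: alpha = 0.1. fail to reject H0.

rho = 0.4857, p = 0.328723, fail to reject H0 at alpha = 0.1.


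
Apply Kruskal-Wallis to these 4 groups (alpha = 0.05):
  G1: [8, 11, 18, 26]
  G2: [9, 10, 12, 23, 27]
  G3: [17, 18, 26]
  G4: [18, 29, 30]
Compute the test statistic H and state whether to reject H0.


Step 1: Combine all N = 15 observations and assign midranks.
sorted (value, group, rank): (8,G1,1), (9,G2,2), (10,G2,3), (11,G1,4), (12,G2,5), (17,G3,6), (18,G1,8), (18,G3,8), (18,G4,8), (23,G2,10), (26,G1,11.5), (26,G3,11.5), (27,G2,13), (29,G4,14), (30,G4,15)
Step 2: Sum ranks within each group.
R_1 = 24.5 (n_1 = 4)
R_2 = 33 (n_2 = 5)
R_3 = 25.5 (n_3 = 3)
R_4 = 37 (n_4 = 3)
Step 3: H = 12/(N(N+1)) * sum(R_i^2/n_i) - 3(N+1)
     = 12/(15*16) * (24.5^2/4 + 33^2/5 + 25.5^2/3 + 37^2/3) - 3*16
     = 0.050000 * 1040.95 - 48
     = 4.047292.
Step 4: Ties present; correction factor C = 1 - 30/(15^3 - 15) = 0.991071. Corrected H = 4.047292 / 0.991071 = 4.083754.
Step 5: Under H0, H ~ chi^2(3); p-value = 0.252561.
Step 6: alpha = 0.05. fail to reject H0.

H = 4.0838, df = 3, p = 0.252561, fail to reject H0.


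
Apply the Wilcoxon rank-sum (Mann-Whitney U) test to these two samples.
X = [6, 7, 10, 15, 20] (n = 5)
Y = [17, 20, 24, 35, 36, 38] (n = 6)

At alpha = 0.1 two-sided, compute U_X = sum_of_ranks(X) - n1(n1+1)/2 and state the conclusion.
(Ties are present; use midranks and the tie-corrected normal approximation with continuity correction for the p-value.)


Step 1: Combine and sort all 11 observations; assign midranks.
sorted (value, group): (6,X), (7,X), (10,X), (15,X), (17,Y), (20,X), (20,Y), (24,Y), (35,Y), (36,Y), (38,Y)
ranks: 6->1, 7->2, 10->3, 15->4, 17->5, 20->6.5, 20->6.5, 24->8, 35->9, 36->10, 38->11
Step 2: Rank sum for X: R1 = 1 + 2 + 3 + 4 + 6.5 = 16.5.
Step 3: U_X = R1 - n1(n1+1)/2 = 16.5 - 5*6/2 = 16.5 - 15 = 1.5.
       U_Y = n1*n2 - U_X = 30 - 1.5 = 28.5.
Step 4: Ties are present, so use the tie-corrected normal approximation (with continuity correction) for the p-value.
Step 5: p-value = 0.017365; compare to alpha = 0.1. reject H0.

U_X = 1.5, p = 0.017365, reject H0 at alpha = 0.1.


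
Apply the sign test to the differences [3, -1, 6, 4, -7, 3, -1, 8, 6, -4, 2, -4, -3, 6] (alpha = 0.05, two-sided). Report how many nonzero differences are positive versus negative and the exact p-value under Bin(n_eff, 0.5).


Step 1: Discard zero differences. Original n = 14; n_eff = number of nonzero differences = 14.
Nonzero differences (with sign): +3, -1, +6, +4, -7, +3, -1, +8, +6, -4, +2, -4, -3, +6
Step 2: Count signs: positive = 8, negative = 6.
Step 3: Under H0: P(positive) = 0.5, so the number of positives S ~ Bin(14, 0.5).
Step 4: Two-sided exact p-value = sum of Bin(14,0.5) probabilities at or below the observed probability = 0.790527.
Step 5: alpha = 0.05. fail to reject H0.

n_eff = 14, pos = 8, neg = 6, p = 0.790527, fail to reject H0.


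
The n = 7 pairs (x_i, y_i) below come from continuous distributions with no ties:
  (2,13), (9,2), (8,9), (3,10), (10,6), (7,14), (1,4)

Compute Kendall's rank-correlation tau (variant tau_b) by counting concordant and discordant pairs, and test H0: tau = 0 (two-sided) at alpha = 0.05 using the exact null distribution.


Step 1: Enumerate the 21 unordered pairs (i,j) with i<j and classify each by sign(x_j-x_i) * sign(y_j-y_i).
  (1,2):dx=+7,dy=-11->D; (1,3):dx=+6,dy=-4->D; (1,4):dx=+1,dy=-3->D; (1,5):dx=+8,dy=-7->D
  (1,6):dx=+5,dy=+1->C; (1,7):dx=-1,dy=-9->C; (2,3):dx=-1,dy=+7->D; (2,4):dx=-6,dy=+8->D
  (2,5):dx=+1,dy=+4->C; (2,6):dx=-2,dy=+12->D; (2,7):dx=-8,dy=+2->D; (3,4):dx=-5,dy=+1->D
  (3,5):dx=+2,dy=-3->D; (3,6):dx=-1,dy=+5->D; (3,7):dx=-7,dy=-5->C; (4,5):dx=+7,dy=-4->D
  (4,6):dx=+4,dy=+4->C; (4,7):dx=-2,dy=-6->C; (5,6):dx=-3,dy=+8->D; (5,7):dx=-9,dy=-2->C
  (6,7):dx=-6,dy=-10->C
Step 2: C = 8, D = 13, total pairs = 21.
Step 3: tau = (C - D)/(n(n-1)/2) = (8 - 13)/21 = -0.238095.
Step 4: Exact two-sided p-value (enumerate n! = 5040 permutations of y under H0): p = 0.561905.
Step 5: alpha = 0.05. fail to reject H0.

tau_b = -0.2381 (C=8, D=13), p = 0.561905, fail to reject H0.


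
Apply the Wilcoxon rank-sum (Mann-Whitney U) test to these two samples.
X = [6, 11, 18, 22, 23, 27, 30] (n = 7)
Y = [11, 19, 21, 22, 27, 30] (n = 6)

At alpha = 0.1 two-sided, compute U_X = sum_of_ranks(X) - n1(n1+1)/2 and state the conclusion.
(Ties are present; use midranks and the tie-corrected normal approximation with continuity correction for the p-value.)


Step 1: Combine and sort all 13 observations; assign midranks.
sorted (value, group): (6,X), (11,X), (11,Y), (18,X), (19,Y), (21,Y), (22,X), (22,Y), (23,X), (27,X), (27,Y), (30,X), (30,Y)
ranks: 6->1, 11->2.5, 11->2.5, 18->4, 19->5, 21->6, 22->7.5, 22->7.5, 23->9, 27->10.5, 27->10.5, 30->12.5, 30->12.5
Step 2: Rank sum for X: R1 = 1 + 2.5 + 4 + 7.5 + 9 + 10.5 + 12.5 = 47.
Step 3: U_X = R1 - n1(n1+1)/2 = 47 - 7*8/2 = 47 - 28 = 19.
       U_Y = n1*n2 - U_X = 42 - 19 = 23.
Step 4: Ties are present, so use the tie-corrected normal approximation (with continuity correction) for the p-value.
Step 5: p-value = 0.829399; compare to alpha = 0.1. fail to reject H0.

U_X = 19, p = 0.829399, fail to reject H0 at alpha = 0.1.


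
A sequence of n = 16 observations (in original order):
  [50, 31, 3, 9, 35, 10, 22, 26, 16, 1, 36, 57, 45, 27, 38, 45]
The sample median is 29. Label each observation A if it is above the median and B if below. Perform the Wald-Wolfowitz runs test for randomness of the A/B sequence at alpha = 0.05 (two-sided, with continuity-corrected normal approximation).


Step 1: Compute median = 29; label A = above, B = below.
Labels in order: AABBABBBBBAAABAA  (n_A = 8, n_B = 8)
Step 2: Count runs R = 7.
Step 3: Under H0 (random ordering), E[R] = 2*n_A*n_B/(n_A+n_B) + 1 = 2*8*8/16 + 1 = 9.0000.
        Var[R] = 2*n_A*n_B*(2*n_A*n_B - n_A - n_B) / ((n_A+n_B)^2 * (n_A+n_B-1)) = 14336/3840 = 3.7333.
        SD[R] = 1.9322.
Step 4: Continuity-corrected z = (R + 0.5 - E[R]) / SD[R] = (7 + 0.5 - 9.0000) / 1.9322 = -0.7763.
Step 5: Two-sided p-value via normal approximation = 2*(1 - Phi(|z|)) = 0.437558.
Step 6: alpha = 0.05. fail to reject H0.

R = 7, z = -0.7763, p = 0.437558, fail to reject H0.


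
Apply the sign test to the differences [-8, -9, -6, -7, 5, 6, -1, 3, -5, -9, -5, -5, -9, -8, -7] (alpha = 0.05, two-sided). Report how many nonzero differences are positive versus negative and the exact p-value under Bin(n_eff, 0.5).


Step 1: Discard zero differences. Original n = 15; n_eff = number of nonzero differences = 15.
Nonzero differences (with sign): -8, -9, -6, -7, +5, +6, -1, +3, -5, -9, -5, -5, -9, -8, -7
Step 2: Count signs: positive = 3, negative = 12.
Step 3: Under H0: P(positive) = 0.5, so the number of positives S ~ Bin(15, 0.5).
Step 4: Two-sided exact p-value = sum of Bin(15,0.5) probabilities at or below the observed probability = 0.035156.
Step 5: alpha = 0.05. reject H0.

n_eff = 15, pos = 3, neg = 12, p = 0.035156, reject H0.


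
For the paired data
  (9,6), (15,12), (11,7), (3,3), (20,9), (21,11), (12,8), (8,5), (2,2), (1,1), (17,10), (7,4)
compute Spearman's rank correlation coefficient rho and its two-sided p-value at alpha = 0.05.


Step 1: Rank x and y separately (midranks; no ties here).
rank(x): 9->6, 15->9, 11->7, 3->3, 20->11, 21->12, 12->8, 8->5, 2->2, 1->1, 17->10, 7->4
rank(y): 6->6, 12->12, 7->7, 3->3, 9->9, 11->11, 8->8, 5->5, 2->2, 1->1, 10->10, 4->4
Step 2: d_i = R_x(i) - R_y(i); compute d_i^2.
  (6-6)^2=0, (9-12)^2=9, (7-7)^2=0, (3-3)^2=0, (11-9)^2=4, (12-11)^2=1, (8-8)^2=0, (5-5)^2=0, (2-2)^2=0, (1-1)^2=0, (10-10)^2=0, (4-4)^2=0
sum(d^2) = 14.
Step 3: rho = 1 - 6*14 / (12*(12^2 - 1)) = 1 - 84/1716 = 0.951049.
Step 4: Under H0, t = rho * sqrt((n-2)/(1-rho^2)) = 9.7317 ~ t(10).
Step 5: Two-sided p-value from the t-distribution with 10 df = 0.000002.
Step 6: alpha = 0.05. reject H0.

rho = 0.9510, p = 0.000002, reject H0 at alpha = 0.05.


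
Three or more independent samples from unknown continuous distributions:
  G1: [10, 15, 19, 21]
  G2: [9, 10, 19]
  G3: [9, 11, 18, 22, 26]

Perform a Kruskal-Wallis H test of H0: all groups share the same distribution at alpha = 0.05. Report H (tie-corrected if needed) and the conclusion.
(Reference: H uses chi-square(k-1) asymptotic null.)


Step 1: Combine all N = 12 observations and assign midranks.
sorted (value, group, rank): (9,G2,1.5), (9,G3,1.5), (10,G1,3.5), (10,G2,3.5), (11,G3,5), (15,G1,6), (18,G3,7), (19,G1,8.5), (19,G2,8.5), (21,G1,10), (22,G3,11), (26,G3,12)
Step 2: Sum ranks within each group.
R_1 = 28 (n_1 = 4)
R_2 = 13.5 (n_2 = 3)
R_3 = 36.5 (n_3 = 5)
Step 3: H = 12/(N(N+1)) * sum(R_i^2/n_i) - 3(N+1)
     = 12/(12*13) * (28^2/4 + 13.5^2/3 + 36.5^2/5) - 3*13
     = 0.076923 * 523.2 - 39
     = 1.246154.
Step 4: Ties present; correction factor C = 1 - 18/(12^3 - 12) = 0.989510. Corrected H = 1.246154 / 0.989510 = 1.259364.
Step 5: Under H0, H ~ chi^2(2); p-value = 0.532761.
Step 6: alpha = 0.05. fail to reject H0.

H = 1.2594, df = 2, p = 0.532761, fail to reject H0.


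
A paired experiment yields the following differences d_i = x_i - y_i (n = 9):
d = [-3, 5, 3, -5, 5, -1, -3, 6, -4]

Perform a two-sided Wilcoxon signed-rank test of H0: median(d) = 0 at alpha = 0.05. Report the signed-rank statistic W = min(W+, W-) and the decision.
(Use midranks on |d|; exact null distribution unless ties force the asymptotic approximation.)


Step 1: Drop any zero differences (none here) and take |d_i|.
|d| = [3, 5, 3, 5, 5, 1, 3, 6, 4]
Step 2: Midrank |d_i| (ties get averaged ranks).
ranks: |3|->3, |5|->7, |3|->3, |5|->7, |5|->7, |1|->1, |3|->3, |6|->9, |4|->5
Step 3: Attach original signs; sum ranks with positive sign and with negative sign.
W+ = 7 + 3 + 7 + 9 = 26
W- = 3 + 7 + 1 + 3 + 5 = 19
(Check: W+ + W- = 45 should equal n(n+1)/2 = 45.)
Step 4: Test statistic W = min(W+, W-) = 19.
Step 5: Ties in |d|, so use the tie-corrected normal approximation.
        E[W] = n(n+1)/4 = 9*10/4 = 22.5.
        Tie groups: |d|=3 (t=3), |d|=5 (t=3); sum(t^3 - t) = 48.
        Var[W] = n(n+1)(2n+1)/24 - sum(t^3-t)/48 = 1710/24 - 48/48 = 70.25.
        z = (W - E[W]) / sqrt(Var[W]) = (19 - 22.5) / 8.3815 = -0.4176.
        Two-sided p = 2*Phi(z) = 0.676251.
Step 6: alpha = 0.05. fail to reject H0.

W+ = 26, W- = 19, W = min = 19, p = 0.676251, fail to reject H0.


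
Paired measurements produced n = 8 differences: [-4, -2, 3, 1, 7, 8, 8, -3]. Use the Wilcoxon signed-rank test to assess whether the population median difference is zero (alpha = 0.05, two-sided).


Step 1: Drop any zero differences (none here) and take |d_i|.
|d| = [4, 2, 3, 1, 7, 8, 8, 3]
Step 2: Midrank |d_i| (ties get averaged ranks).
ranks: |4|->5, |2|->2, |3|->3.5, |1|->1, |7|->6, |8|->7.5, |8|->7.5, |3|->3.5
Step 3: Attach original signs; sum ranks with positive sign and with negative sign.
W+ = 3.5 + 1 + 6 + 7.5 + 7.5 = 25.5
W- = 5 + 2 + 3.5 = 10.5
(Check: W+ + W- = 36 should equal n(n+1)/2 = 36.)
Step 4: Test statistic W = min(W+, W-) = 10.5.
Step 5: Ties in |d|, so use the tie-corrected normal approximation.
        E[W] = n(n+1)/4 = 8*9/4 = 18.
        Tie groups: |d|=3 (t=2), |d|=8 (t=2); sum(t^3 - t) = 12.
        Var[W] = n(n+1)(2n+1)/24 - sum(t^3-t)/48 = 1224/24 - 12/48 = 50.75.
        z = (W - E[W]) / sqrt(Var[W]) = (10.5 - 18) / 7.1239 = -1.0528.
        Two-sided p = 2*Phi(z) = 0.292436.
Step 6: alpha = 0.05. fail to reject H0.

W+ = 25.5, W- = 10.5, W = min = 10.5, p = 0.292436, fail to reject H0.


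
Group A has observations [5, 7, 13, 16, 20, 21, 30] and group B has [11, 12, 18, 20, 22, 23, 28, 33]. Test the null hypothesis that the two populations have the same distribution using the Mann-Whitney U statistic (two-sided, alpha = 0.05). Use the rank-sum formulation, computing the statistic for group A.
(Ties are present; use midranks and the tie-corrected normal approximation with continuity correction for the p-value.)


Step 1: Combine and sort all 15 observations; assign midranks.
sorted (value, group): (5,X), (7,X), (11,Y), (12,Y), (13,X), (16,X), (18,Y), (20,X), (20,Y), (21,X), (22,Y), (23,Y), (28,Y), (30,X), (33,Y)
ranks: 5->1, 7->2, 11->3, 12->4, 13->5, 16->6, 18->7, 20->8.5, 20->8.5, 21->10, 22->11, 23->12, 28->13, 30->14, 33->15
Step 2: Rank sum for X: R1 = 1 + 2 + 5 + 6 + 8.5 + 10 + 14 = 46.5.
Step 3: U_X = R1 - n1(n1+1)/2 = 46.5 - 7*8/2 = 46.5 - 28 = 18.5.
       U_Y = n1*n2 - U_X = 56 - 18.5 = 37.5.
Step 4: Ties are present, so use the tie-corrected normal approximation (with continuity correction) for the p-value.
Step 5: p-value = 0.297190; compare to alpha = 0.05. fail to reject H0.

U_X = 18.5, p = 0.297190, fail to reject H0 at alpha = 0.05.


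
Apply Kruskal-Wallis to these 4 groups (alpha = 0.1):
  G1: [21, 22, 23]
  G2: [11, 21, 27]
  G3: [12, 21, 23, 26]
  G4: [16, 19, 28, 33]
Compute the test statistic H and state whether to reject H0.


Step 1: Combine all N = 14 observations and assign midranks.
sorted (value, group, rank): (11,G2,1), (12,G3,2), (16,G4,3), (19,G4,4), (21,G1,6), (21,G2,6), (21,G3,6), (22,G1,8), (23,G1,9.5), (23,G3,9.5), (26,G3,11), (27,G2,12), (28,G4,13), (33,G4,14)
Step 2: Sum ranks within each group.
R_1 = 23.5 (n_1 = 3)
R_2 = 19 (n_2 = 3)
R_3 = 28.5 (n_3 = 4)
R_4 = 34 (n_4 = 4)
Step 3: H = 12/(N(N+1)) * sum(R_i^2/n_i) - 3(N+1)
     = 12/(14*15) * (23.5^2/3 + 19^2/3 + 28.5^2/4 + 34^2/4) - 3*15
     = 0.057143 * 796.479 - 45
     = 0.513095.
Step 4: Ties present; correction factor C = 1 - 30/(14^3 - 14) = 0.989011. Corrected H = 0.513095 / 0.989011 = 0.518796.
Step 5: Under H0, H ~ chi^2(3); p-value = 0.914743.
Step 6: alpha = 0.1. fail to reject H0.

H = 0.5188, df = 3, p = 0.914743, fail to reject H0.


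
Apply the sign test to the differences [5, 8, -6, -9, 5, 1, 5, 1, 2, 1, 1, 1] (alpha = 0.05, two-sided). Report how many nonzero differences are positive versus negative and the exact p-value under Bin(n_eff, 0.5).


Step 1: Discard zero differences. Original n = 12; n_eff = number of nonzero differences = 12.
Nonzero differences (with sign): +5, +8, -6, -9, +5, +1, +5, +1, +2, +1, +1, +1
Step 2: Count signs: positive = 10, negative = 2.
Step 3: Under H0: P(positive) = 0.5, so the number of positives S ~ Bin(12, 0.5).
Step 4: Two-sided exact p-value = sum of Bin(12,0.5) probabilities at or below the observed probability = 0.038574.
Step 5: alpha = 0.05. reject H0.

n_eff = 12, pos = 10, neg = 2, p = 0.038574, reject H0.


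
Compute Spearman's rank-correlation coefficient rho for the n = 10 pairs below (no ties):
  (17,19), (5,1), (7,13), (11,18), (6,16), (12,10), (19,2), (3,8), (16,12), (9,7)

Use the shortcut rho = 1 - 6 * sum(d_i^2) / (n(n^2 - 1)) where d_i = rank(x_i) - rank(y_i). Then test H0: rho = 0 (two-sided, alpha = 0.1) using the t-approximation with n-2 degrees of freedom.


Step 1: Rank x and y separately (midranks; no ties here).
rank(x): 17->9, 5->2, 7->4, 11->6, 6->3, 12->7, 19->10, 3->1, 16->8, 9->5
rank(y): 19->10, 1->1, 13->7, 18->9, 16->8, 10->5, 2->2, 8->4, 12->6, 7->3
Step 2: d_i = R_x(i) - R_y(i); compute d_i^2.
  (9-10)^2=1, (2-1)^2=1, (4-7)^2=9, (6-9)^2=9, (3-8)^2=25, (7-5)^2=4, (10-2)^2=64, (1-4)^2=9, (8-6)^2=4, (5-3)^2=4
sum(d^2) = 130.
Step 3: rho = 1 - 6*130 / (10*(10^2 - 1)) = 1 - 780/990 = 0.212121.
Step 4: Under H0, t = rho * sqrt((n-2)/(1-rho^2)) = 0.6139 ~ t(8).
Step 5: Two-sided p-value from the t-distribution with 8 df = 0.556306.
Step 6: alpha = 0.1. fail to reject H0.

rho = 0.2121, p = 0.556306, fail to reject H0 at alpha = 0.1.


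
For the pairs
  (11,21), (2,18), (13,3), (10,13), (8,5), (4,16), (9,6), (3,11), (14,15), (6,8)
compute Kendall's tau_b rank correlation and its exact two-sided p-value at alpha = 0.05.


Step 1: Enumerate the 45 unordered pairs (i,j) with i<j and classify each by sign(x_j-x_i) * sign(y_j-y_i).
  (1,2):dx=-9,dy=-3->C; (1,3):dx=+2,dy=-18->D; (1,4):dx=-1,dy=-8->C; (1,5):dx=-3,dy=-16->C
  (1,6):dx=-7,dy=-5->C; (1,7):dx=-2,dy=-15->C; (1,8):dx=-8,dy=-10->C; (1,9):dx=+3,dy=-6->D
  (1,10):dx=-5,dy=-13->C; (2,3):dx=+11,dy=-15->D; (2,4):dx=+8,dy=-5->D; (2,5):dx=+6,dy=-13->D
  (2,6):dx=+2,dy=-2->D; (2,7):dx=+7,dy=-12->D; (2,8):dx=+1,dy=-7->D; (2,9):dx=+12,dy=-3->D
  (2,10):dx=+4,dy=-10->D; (3,4):dx=-3,dy=+10->D; (3,5):dx=-5,dy=+2->D; (3,6):dx=-9,dy=+13->D
  (3,7):dx=-4,dy=+3->D; (3,8):dx=-10,dy=+8->D; (3,9):dx=+1,dy=+12->C; (3,10):dx=-7,dy=+5->D
  (4,5):dx=-2,dy=-8->C; (4,6):dx=-6,dy=+3->D; (4,7):dx=-1,dy=-7->C; (4,8):dx=-7,dy=-2->C
  (4,9):dx=+4,dy=+2->C; (4,10):dx=-4,dy=-5->C; (5,6):dx=-4,dy=+11->D; (5,7):dx=+1,dy=+1->C
  (5,8):dx=-5,dy=+6->D; (5,9):dx=+6,dy=+10->C; (5,10):dx=-2,dy=+3->D; (6,7):dx=+5,dy=-10->D
  (6,8):dx=-1,dy=-5->C; (6,9):dx=+10,dy=-1->D; (6,10):dx=+2,dy=-8->D; (7,8):dx=-6,dy=+5->D
  (7,9):dx=+5,dy=+9->C; (7,10):dx=-3,dy=+2->D; (8,9):dx=+11,dy=+4->C; (8,10):dx=+3,dy=-3->D
  (9,10):dx=-8,dy=-7->C
Step 2: C = 19, D = 26, total pairs = 45.
Step 3: tau = (C - D)/(n(n-1)/2) = (19 - 26)/45 = -0.155556.
Step 4: Exact two-sided p-value (enumerate n! = 3628800 permutations of y under H0): p = 0.600654.
Step 5: alpha = 0.05. fail to reject H0.

tau_b = -0.1556 (C=19, D=26), p = 0.600654, fail to reject H0.


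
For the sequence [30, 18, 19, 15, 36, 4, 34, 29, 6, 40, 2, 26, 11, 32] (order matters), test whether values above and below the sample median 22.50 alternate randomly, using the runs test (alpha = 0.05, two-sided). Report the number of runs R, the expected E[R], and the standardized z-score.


Step 1: Compute median = 22.50; label A = above, B = below.
Labels in order: ABBBABAABABABA  (n_A = 7, n_B = 7)
Step 2: Count runs R = 11.
Step 3: Under H0 (random ordering), E[R] = 2*n_A*n_B/(n_A+n_B) + 1 = 2*7*7/14 + 1 = 8.0000.
        Var[R] = 2*n_A*n_B*(2*n_A*n_B - n_A - n_B) / ((n_A+n_B)^2 * (n_A+n_B-1)) = 8232/2548 = 3.2308.
        SD[R] = 1.7974.
Step 4: Continuity-corrected z = (R - 0.5 - E[R]) / SD[R] = (11 - 0.5 - 8.0000) / 1.7974 = 1.3909.
Step 5: Two-sided p-value via normal approximation = 2*(1 - Phi(|z|)) = 0.164264.
Step 6: alpha = 0.05. fail to reject H0.

R = 11, z = 1.3909, p = 0.164264, fail to reject H0.


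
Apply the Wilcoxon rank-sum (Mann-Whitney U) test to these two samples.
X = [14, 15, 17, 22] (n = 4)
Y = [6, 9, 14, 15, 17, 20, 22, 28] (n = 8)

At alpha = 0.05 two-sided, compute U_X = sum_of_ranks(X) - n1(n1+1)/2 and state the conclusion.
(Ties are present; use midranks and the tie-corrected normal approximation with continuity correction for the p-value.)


Step 1: Combine and sort all 12 observations; assign midranks.
sorted (value, group): (6,Y), (9,Y), (14,X), (14,Y), (15,X), (15,Y), (17,X), (17,Y), (20,Y), (22,X), (22,Y), (28,Y)
ranks: 6->1, 9->2, 14->3.5, 14->3.5, 15->5.5, 15->5.5, 17->7.5, 17->7.5, 20->9, 22->10.5, 22->10.5, 28->12
Step 2: Rank sum for X: R1 = 3.5 + 5.5 + 7.5 + 10.5 = 27.
Step 3: U_X = R1 - n1(n1+1)/2 = 27 - 4*5/2 = 27 - 10 = 17.
       U_Y = n1*n2 - U_X = 32 - 17 = 15.
Step 4: Ties are present, so use the tie-corrected normal approximation (with continuity correction) for the p-value.
Step 5: p-value = 0.931847; compare to alpha = 0.05. fail to reject H0.

U_X = 17, p = 0.931847, fail to reject H0 at alpha = 0.05.


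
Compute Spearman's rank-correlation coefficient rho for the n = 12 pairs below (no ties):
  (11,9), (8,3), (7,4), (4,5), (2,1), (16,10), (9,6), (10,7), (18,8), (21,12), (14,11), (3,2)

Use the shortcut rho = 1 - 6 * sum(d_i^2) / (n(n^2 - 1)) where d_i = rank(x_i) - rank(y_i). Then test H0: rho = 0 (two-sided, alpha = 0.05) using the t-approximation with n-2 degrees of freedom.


Step 1: Rank x and y separately (midranks; no ties here).
rank(x): 11->8, 8->5, 7->4, 4->3, 2->1, 16->10, 9->6, 10->7, 18->11, 21->12, 14->9, 3->2
rank(y): 9->9, 3->3, 4->4, 5->5, 1->1, 10->10, 6->6, 7->7, 8->8, 12->12, 11->11, 2->2
Step 2: d_i = R_x(i) - R_y(i); compute d_i^2.
  (8-9)^2=1, (5-3)^2=4, (4-4)^2=0, (3-5)^2=4, (1-1)^2=0, (10-10)^2=0, (6-6)^2=0, (7-7)^2=0, (11-8)^2=9, (12-12)^2=0, (9-11)^2=4, (2-2)^2=0
sum(d^2) = 22.
Step 3: rho = 1 - 6*22 / (12*(12^2 - 1)) = 1 - 132/1716 = 0.923077.
Step 4: Under H0, t = rho * sqrt((n-2)/(1-rho^2)) = 7.5895 ~ t(10).
Step 5: Two-sided p-value from the t-distribution with 10 df = 0.000019.
Step 6: alpha = 0.05. reject H0.

rho = 0.9231, p = 0.000019, reject H0 at alpha = 0.05.


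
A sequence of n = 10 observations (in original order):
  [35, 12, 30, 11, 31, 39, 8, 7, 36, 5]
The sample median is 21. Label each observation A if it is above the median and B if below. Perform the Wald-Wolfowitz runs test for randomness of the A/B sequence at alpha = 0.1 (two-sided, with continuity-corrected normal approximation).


Step 1: Compute median = 21; label A = above, B = below.
Labels in order: ABABAABBAB  (n_A = 5, n_B = 5)
Step 2: Count runs R = 8.
Step 3: Under H0 (random ordering), E[R] = 2*n_A*n_B/(n_A+n_B) + 1 = 2*5*5/10 + 1 = 6.0000.
        Var[R] = 2*n_A*n_B*(2*n_A*n_B - n_A - n_B) / ((n_A+n_B)^2 * (n_A+n_B-1)) = 2000/900 = 2.2222.
        SD[R] = 1.4907.
Step 4: Continuity-corrected z = (R - 0.5 - E[R]) / SD[R] = (8 - 0.5 - 6.0000) / 1.4907 = 1.0062.
Step 5: Two-sided p-value via normal approximation = 2*(1 - Phi(|z|)) = 0.314305.
Step 6: alpha = 0.1. fail to reject H0.

R = 8, z = 1.0062, p = 0.314305, fail to reject H0.


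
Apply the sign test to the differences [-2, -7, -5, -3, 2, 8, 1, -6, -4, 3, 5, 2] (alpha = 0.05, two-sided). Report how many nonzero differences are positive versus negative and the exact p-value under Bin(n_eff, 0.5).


Step 1: Discard zero differences. Original n = 12; n_eff = number of nonzero differences = 12.
Nonzero differences (with sign): -2, -7, -5, -3, +2, +8, +1, -6, -4, +3, +5, +2
Step 2: Count signs: positive = 6, negative = 6.
Step 3: Under H0: P(positive) = 0.5, so the number of positives S ~ Bin(12, 0.5).
Step 4: Two-sided exact p-value = sum of Bin(12,0.5) probabilities at or below the observed probability = 1.000000.
Step 5: alpha = 0.05. fail to reject H0.

n_eff = 12, pos = 6, neg = 6, p = 1.000000, fail to reject H0.


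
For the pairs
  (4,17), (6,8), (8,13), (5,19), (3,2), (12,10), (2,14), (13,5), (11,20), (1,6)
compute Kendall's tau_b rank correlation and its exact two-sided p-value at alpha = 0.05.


Step 1: Enumerate the 45 unordered pairs (i,j) with i<j and classify each by sign(x_j-x_i) * sign(y_j-y_i).
  (1,2):dx=+2,dy=-9->D; (1,3):dx=+4,dy=-4->D; (1,4):dx=+1,dy=+2->C; (1,5):dx=-1,dy=-15->C
  (1,6):dx=+8,dy=-7->D; (1,7):dx=-2,dy=-3->C; (1,8):dx=+9,dy=-12->D; (1,9):dx=+7,dy=+3->C
  (1,10):dx=-3,dy=-11->C; (2,3):dx=+2,dy=+5->C; (2,4):dx=-1,dy=+11->D; (2,5):dx=-3,dy=-6->C
  (2,6):dx=+6,dy=+2->C; (2,7):dx=-4,dy=+6->D; (2,8):dx=+7,dy=-3->D; (2,9):dx=+5,dy=+12->C
  (2,10):dx=-5,dy=-2->C; (3,4):dx=-3,dy=+6->D; (3,5):dx=-5,dy=-11->C; (3,6):dx=+4,dy=-3->D
  (3,7):dx=-6,dy=+1->D; (3,8):dx=+5,dy=-8->D; (3,9):dx=+3,dy=+7->C; (3,10):dx=-7,dy=-7->C
  (4,5):dx=-2,dy=-17->C; (4,6):dx=+7,dy=-9->D; (4,7):dx=-3,dy=-5->C; (4,8):dx=+8,dy=-14->D
  (4,9):dx=+6,dy=+1->C; (4,10):dx=-4,dy=-13->C; (5,6):dx=+9,dy=+8->C; (5,7):dx=-1,dy=+12->D
  (5,8):dx=+10,dy=+3->C; (5,9):dx=+8,dy=+18->C; (5,10):dx=-2,dy=+4->D; (6,7):dx=-10,dy=+4->D
  (6,8):dx=+1,dy=-5->D; (6,9):dx=-1,dy=+10->D; (6,10):dx=-11,dy=-4->C; (7,8):dx=+11,dy=-9->D
  (7,9):dx=+9,dy=+6->C; (7,10):dx=-1,dy=-8->C; (8,9):dx=-2,dy=+15->D; (8,10):dx=-12,dy=+1->D
  (9,10):dx=-10,dy=-14->C
Step 2: C = 24, D = 21, total pairs = 45.
Step 3: tau = (C - D)/(n(n-1)/2) = (24 - 21)/45 = 0.066667.
Step 4: Exact two-sided p-value (enumerate n! = 3628800 permutations of y under H0): p = 0.861801.
Step 5: alpha = 0.05. fail to reject H0.

tau_b = 0.0667 (C=24, D=21), p = 0.861801, fail to reject H0.


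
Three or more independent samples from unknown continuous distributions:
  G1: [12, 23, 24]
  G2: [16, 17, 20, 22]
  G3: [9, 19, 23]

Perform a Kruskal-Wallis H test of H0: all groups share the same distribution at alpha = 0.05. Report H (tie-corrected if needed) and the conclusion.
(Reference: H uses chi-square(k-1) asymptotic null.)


Step 1: Combine all N = 10 observations and assign midranks.
sorted (value, group, rank): (9,G3,1), (12,G1,2), (16,G2,3), (17,G2,4), (19,G3,5), (20,G2,6), (22,G2,7), (23,G1,8.5), (23,G3,8.5), (24,G1,10)
Step 2: Sum ranks within each group.
R_1 = 20.5 (n_1 = 3)
R_2 = 20 (n_2 = 4)
R_3 = 14.5 (n_3 = 3)
Step 3: H = 12/(N(N+1)) * sum(R_i^2/n_i) - 3(N+1)
     = 12/(10*11) * (20.5^2/3 + 20^2/4 + 14.5^2/3) - 3*11
     = 0.109091 * 310.167 - 33
     = 0.836364.
Step 4: Ties present; correction factor C = 1 - 6/(10^3 - 10) = 0.993939. Corrected H = 0.836364 / 0.993939 = 0.841463.
Step 5: Under H0, H ~ chi^2(2); p-value = 0.656566.
Step 6: alpha = 0.05. fail to reject H0.

H = 0.8415, df = 2, p = 0.656566, fail to reject H0.
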